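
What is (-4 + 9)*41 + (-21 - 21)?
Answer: 163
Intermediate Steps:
(-4 + 9)*41 + (-21 - 21) = 5*41 - 42 = 205 - 42 = 163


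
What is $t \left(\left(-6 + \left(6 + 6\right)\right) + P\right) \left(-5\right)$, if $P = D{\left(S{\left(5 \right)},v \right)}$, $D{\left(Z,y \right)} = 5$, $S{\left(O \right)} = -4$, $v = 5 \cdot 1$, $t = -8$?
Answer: $440$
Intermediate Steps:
$v = 5$
$P = 5$
$t \left(\left(-6 + \left(6 + 6\right)\right) + P\right) \left(-5\right) = - 8 \left(\left(-6 + \left(6 + 6\right)\right) + 5\right) \left(-5\right) = - 8 \left(\left(-6 + 12\right) + 5\right) \left(-5\right) = - 8 \left(6 + 5\right) \left(-5\right) = \left(-8\right) 11 \left(-5\right) = \left(-88\right) \left(-5\right) = 440$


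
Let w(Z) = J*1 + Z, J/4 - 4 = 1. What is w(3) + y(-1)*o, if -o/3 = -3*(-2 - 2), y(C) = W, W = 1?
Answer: -13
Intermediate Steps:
J = 20 (J = 16 + 4*1 = 16 + 4 = 20)
w(Z) = 20 + Z (w(Z) = 20*1 + Z = 20 + Z)
y(C) = 1
o = -36 (o = -(-9)*(-2 - 2) = -(-9)*(-4) = -3*12 = -36)
w(3) + y(-1)*o = (20 + 3) + 1*(-36) = 23 - 36 = -13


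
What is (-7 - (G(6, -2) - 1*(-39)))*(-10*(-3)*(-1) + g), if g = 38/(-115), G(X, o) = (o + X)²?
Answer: 216256/115 ≈ 1880.5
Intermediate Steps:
G(X, o) = (X + o)²
g = -38/115 (g = 38*(-1/115) = -38/115 ≈ -0.33043)
(-7 - (G(6, -2) - 1*(-39)))*(-10*(-3)*(-1) + g) = (-7 - ((6 - 2)² - 1*(-39)))*(-10*(-3)*(-1) - 38/115) = (-7 - (4² + 39))*(-2*(-15)*(-1) - 38/115) = (-7 - (16 + 39))*(30*(-1) - 38/115) = (-7 - 1*55)*(-30 - 38/115) = (-7 - 55)*(-3488/115) = -62*(-3488/115) = 216256/115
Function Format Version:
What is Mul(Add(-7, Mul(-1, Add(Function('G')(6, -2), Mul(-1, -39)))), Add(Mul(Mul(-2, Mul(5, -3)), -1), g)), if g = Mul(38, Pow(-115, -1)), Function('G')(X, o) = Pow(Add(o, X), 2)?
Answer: Rational(216256, 115) ≈ 1880.5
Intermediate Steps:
Function('G')(X, o) = Pow(Add(X, o), 2)
g = Rational(-38, 115) (g = Mul(38, Rational(-1, 115)) = Rational(-38, 115) ≈ -0.33043)
Mul(Add(-7, Mul(-1, Add(Function('G')(6, -2), Mul(-1, -39)))), Add(Mul(Mul(-2, Mul(5, -3)), -1), g)) = Mul(Add(-7, Mul(-1, Add(Pow(Add(6, -2), 2), Mul(-1, -39)))), Add(Mul(Mul(-2, Mul(5, -3)), -1), Rational(-38, 115))) = Mul(Add(-7, Mul(-1, Add(Pow(4, 2), 39))), Add(Mul(Mul(-2, -15), -1), Rational(-38, 115))) = Mul(Add(-7, Mul(-1, Add(16, 39))), Add(Mul(30, -1), Rational(-38, 115))) = Mul(Add(-7, Mul(-1, 55)), Add(-30, Rational(-38, 115))) = Mul(Add(-7, -55), Rational(-3488, 115)) = Mul(-62, Rational(-3488, 115)) = Rational(216256, 115)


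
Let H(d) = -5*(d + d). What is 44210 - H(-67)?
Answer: 43540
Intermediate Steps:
H(d) = -10*d
44210 - H(-67) = 44210 - (-10)*(-67) = 44210 - 1*670 = 44210 - 670 = 43540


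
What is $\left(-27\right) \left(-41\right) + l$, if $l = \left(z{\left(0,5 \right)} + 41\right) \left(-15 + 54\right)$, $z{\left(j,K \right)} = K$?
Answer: $2901$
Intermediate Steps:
$l = 1794$ ($l = \left(5 + 41\right) \left(-15 + 54\right) = 46 \cdot 39 = 1794$)
$\left(-27\right) \left(-41\right) + l = \left(-27\right) \left(-41\right) + 1794 = 1107 + 1794 = 2901$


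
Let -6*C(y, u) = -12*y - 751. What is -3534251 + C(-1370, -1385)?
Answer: -21221195/6 ≈ -3.5369e+6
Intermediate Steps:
C(y, u) = 751/6 + 2*y (C(y, u) = -(-12*y - 751)/6 = -(-751 - 12*y)/6 = 751/6 + 2*y)
-3534251 + C(-1370, -1385) = -3534251 + (751/6 + 2*(-1370)) = -3534251 + (751/6 - 2740) = -3534251 - 15689/6 = -21221195/6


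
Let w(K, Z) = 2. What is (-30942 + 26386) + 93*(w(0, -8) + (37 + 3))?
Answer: -650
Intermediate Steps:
(-30942 + 26386) + 93*(w(0, -8) + (37 + 3)) = (-30942 + 26386) + 93*(2 + (37 + 3)) = -4556 + 93*(2 + 40) = -4556 + 93*42 = -4556 + 3906 = -650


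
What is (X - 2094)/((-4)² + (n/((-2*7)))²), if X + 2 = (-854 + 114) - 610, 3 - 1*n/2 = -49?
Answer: -84427/1744 ≈ -48.410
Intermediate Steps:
n = 104 (n = 6 - 2*(-49) = 6 + 98 = 104)
X = -1352 (X = -2 + ((-854 + 114) - 610) = -2 + (-740 - 610) = -2 - 1350 = -1352)
(X - 2094)/((-4)² + (n/((-2*7)))²) = (-1352 - 2094)/((-4)² + (104/((-2*7)))²) = -3446/(16 + (104/(-14))²) = -3446/(16 + (104*(-1/14))²) = -3446/(16 + (-52/7)²) = -3446/(16 + 2704/49) = -3446/3488/49 = -3446*49/3488 = -84427/1744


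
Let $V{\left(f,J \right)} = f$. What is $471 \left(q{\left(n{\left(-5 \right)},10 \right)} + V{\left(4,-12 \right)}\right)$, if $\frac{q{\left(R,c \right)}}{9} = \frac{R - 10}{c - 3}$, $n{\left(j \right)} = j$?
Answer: $- \frac{50397}{7} \approx -7199.6$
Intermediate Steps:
$q{\left(R,c \right)} = \frac{9 \left(-10 + R\right)}{-3 + c}$ ($q{\left(R,c \right)} = 9 \frac{R - 10}{c - 3} = 9 \frac{-10 + R}{-3 + c} = \frac{9 \left(-10 + R\right)}{-3 + c}$)
$471 \left(q{\left(n{\left(-5 \right)},10 \right)} + V{\left(4,-12 \right)}\right) = 471 \left(\frac{9 \left(-10 - 5\right)}{-3 + 10} + 4\right) = 471 \left(9 \cdot \frac{1}{7} \left(-15\right) + 4\right) = 471 \left(- \frac{135}{7} + 4\right) = 471 \left(- \frac{107}{7}\right) = - \frac{50397}{7}$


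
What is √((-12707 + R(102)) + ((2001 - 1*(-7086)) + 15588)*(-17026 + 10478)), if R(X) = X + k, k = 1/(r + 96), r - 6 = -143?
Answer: I*√271623552946/41 ≈ 12712.0*I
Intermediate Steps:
r = -137 (r = 6 - 143 = -137)
k = -1/41 (k = 1/(-137 + 96) = 1/(-41) = -1/41 ≈ -0.024390)
R(X) = -1/41 + X (R(X) = X - 1/41 = -1/41 + X)
√((-12707 + R(102)) + ((2001 - 1*(-7086)) + 15588)*(-17026 + 10478)) = √((-12707 + (-1/41 + 102)) + ((2001 - 1*(-7086)) + 15588)*(-17026 + 10478)) = √((-12707 + 4181/41) + ((2001 + 7086) + 15588)*(-6548)) = √(-516806/41 + (9087 + 15588)*(-6548)) = √(-516806/41 + 24675*(-6548)) = √(-516806/41 - 161571900) = √(-6624964706/41) = I*√271623552946/41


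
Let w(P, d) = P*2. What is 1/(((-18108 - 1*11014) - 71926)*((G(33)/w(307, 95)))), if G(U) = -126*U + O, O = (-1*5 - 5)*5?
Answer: 307/212604992 ≈ 1.4440e-6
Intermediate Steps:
O = -50 (O = (-5 - 5)*5 = -10*5 = -50)
w(P, d) = 2*P
G(U) = -50 - 126*U (G(U) = -126*U - 50 = -50 - 126*U)
1/(((-18108 - 1*11014) - 71926)*((G(33)/w(307, 95)))) = 1/(((-18108 - 1*11014) - 71926)*(((-50 - 126*33)/((2*307))))) = 1/(((-18108 - 11014) - 71926)*(((-50 - 4158)/614))) = 1/((-29122 - 71926)*((-4208*1/614))) = 1/((-101048)*(-2104/307)) = -1/101048*(-307/2104) = 307/212604992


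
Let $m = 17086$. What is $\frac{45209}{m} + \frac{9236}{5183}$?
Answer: $\frac{392124543}{88556738} \approx 4.4279$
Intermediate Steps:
$\frac{45209}{m} + \frac{9236}{5183} = \frac{45209}{17086} + \frac{9236}{5183} = \frac{392124543}{88556738}$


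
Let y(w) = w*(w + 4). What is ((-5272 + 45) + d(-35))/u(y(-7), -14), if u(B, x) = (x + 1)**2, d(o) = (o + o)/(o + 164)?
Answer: -674353/21801 ≈ -30.932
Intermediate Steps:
y(w) = w*(4 + w)
d(o) = 2*o/(164 + o) (d(o) = (2*o)/(164 + o) = 2*o/(164 + o))
u(B, x) = (1 + x)**2
((-5272 + 45) + d(-35))/u(y(-7), -14) = ((-5272 + 45) + 2*(-35)/(164 - 35))/((1 - 14)**2) = (-5227 + 2*(-35)/129)/((-13)**2) = (-5227 + 2*(-35)*(1/129))/169 = (-5227 - 70/129)*(1/169) = -674353/129*1/169 = -674353/21801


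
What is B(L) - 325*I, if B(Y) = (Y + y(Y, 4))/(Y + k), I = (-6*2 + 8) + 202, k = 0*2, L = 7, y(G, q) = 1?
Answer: -450442/7 ≈ -64349.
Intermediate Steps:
k = 0
I = 198 (I = (-12 + 8) + 202 = -4 + 202 = 198)
B(Y) = (1 + Y)/Y (B(Y) = (Y + 1)/(Y + 0) = (1 + Y)/Y)
B(L) - 325*I = (1 + 7)/7 - 325*198 = (1/7)*8 - 64350 = 8/7 - 64350 = -450442/7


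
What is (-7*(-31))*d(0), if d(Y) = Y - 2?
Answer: -434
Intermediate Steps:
d(Y) = -2 + Y
(-7*(-31))*d(0) = (-7*(-31))*(-2 + 0) = 217*(-2) = -434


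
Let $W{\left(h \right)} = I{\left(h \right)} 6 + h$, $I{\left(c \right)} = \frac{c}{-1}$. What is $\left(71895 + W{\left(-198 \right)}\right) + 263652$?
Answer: $336537$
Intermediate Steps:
$I{\left(c \right)} = - c$ ($I{\left(c \right)} = c \left(-1\right) = - c$)
$W{\left(h \right)} = - 5 h$ ($W{\left(h \right)} = - h 6 + h = - 6 h + h = - 5 h$)
$\left(71895 + W{\left(-198 \right)}\right) + 263652 = \left(71895 - -990\right) + 263652 = \left(71895 + 990\right) + 263652 = 72885 + 263652 = 336537$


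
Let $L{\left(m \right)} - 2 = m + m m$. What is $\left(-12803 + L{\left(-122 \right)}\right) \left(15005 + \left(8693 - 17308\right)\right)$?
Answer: $12530790$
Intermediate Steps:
$L{\left(m \right)} = 2 + m + m^{2}$ ($L{\left(m \right)} = 2 + \left(m + m m\right) = 2 + \left(m + m^{2}\right) = 2 + m + m^{2}$)
$\left(-12803 + L{\left(-122 \right)}\right) \left(15005 + \left(8693 - 17308\right)\right) = \left(-12803 + \left(2 - 122 + \left(-122\right)^{2}\right)\right) \left(15005 + \left(8693 - 17308\right)\right) = \left(-12803 + \left(2 - 122 + 14884\right)\right) \left(15005 - 8615\right) = \left(-12803 + 14764\right) 6390 = 1961 \cdot 6390 = 12530790$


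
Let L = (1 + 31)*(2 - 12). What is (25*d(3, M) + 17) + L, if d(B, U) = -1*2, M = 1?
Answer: -353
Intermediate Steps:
L = -320 (L = 32*(-10) = -320)
d(B, U) = -2
(25*d(3, M) + 17) + L = (25*(-2) + 17) - 320 = (-50 + 17) - 320 = -33 - 320 = -353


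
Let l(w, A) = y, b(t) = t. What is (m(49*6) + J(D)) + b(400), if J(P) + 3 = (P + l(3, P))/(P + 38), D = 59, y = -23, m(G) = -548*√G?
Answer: 38545/97 - 3836*√6 ≈ -8998.9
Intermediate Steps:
l(w, A) = -23
J(P) = -3 + (-23 + P)/(38 + P) (J(P) = -3 + (P - 23)/(P + 38) = -3 + (-23 + P)/(38 + P))
(m(49*6) + J(D)) + b(400) = (-548*7*√6 + (-137 - 2*59)/(38 + 59)) + 400 = (-3836*√6 + (-137 - 118)/97) + 400 = (-3836*√6 + (1/97)*(-255)) + 400 = (-3836*√6 - 255/97) + 400 = (-255/97 - 3836*√6) + 400 = 38545/97 - 3836*√6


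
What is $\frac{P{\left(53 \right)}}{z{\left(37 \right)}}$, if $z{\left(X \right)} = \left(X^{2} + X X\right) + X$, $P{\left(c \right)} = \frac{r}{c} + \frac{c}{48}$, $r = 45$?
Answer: $\frac{4969}{7059600} \approx 0.00070386$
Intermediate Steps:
$P{\left(c \right)} = \frac{45}{c} + \frac{c}{48}$
$z{\left(X \right)} = X + 2 X^{2}$ ($z{\left(X \right)} = \left(X^{2} + X^{2}\right) + X = 2 X^{2} + X = X + 2 X^{2}$)
$\frac{P{\left(53 \right)}}{z{\left(37 \right)}} = \frac{\frac{45}{53} + \frac{1}{48} \cdot 53}{37 \left(1 + 2 \cdot 37\right)} = \frac{45 \cdot \frac{1}{53} + \frac{53}{48}}{37 \left(1 + 74\right)} = \frac{\frac{45}{53} + \frac{53}{48}}{37 \cdot 75} = \frac{4969}{2544 \cdot 2775} = \frac{4969}{2544} \cdot \frac{1}{2775} = \frac{4969}{7059600}$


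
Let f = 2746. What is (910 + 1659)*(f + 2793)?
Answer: 14229691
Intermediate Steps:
(910 + 1659)*(f + 2793) = (910 + 1659)*(2746 + 2793) = 2569*5539 = 14229691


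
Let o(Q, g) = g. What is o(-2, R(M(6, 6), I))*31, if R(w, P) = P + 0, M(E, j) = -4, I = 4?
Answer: 124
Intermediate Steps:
R(w, P) = P
o(-2, R(M(6, 6), I))*31 = 4*31 = 124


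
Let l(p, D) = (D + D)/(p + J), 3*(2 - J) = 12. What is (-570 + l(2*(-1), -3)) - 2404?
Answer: -5945/2 ≈ -2972.5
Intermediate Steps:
J = -2 (J = 2 - ⅓*12 = 2 - 4 = -2)
l(p, D) = 2*D/(-2 + p) (l(p, D) = (D + D)/(p - 2) = (2*D)/(-2 + p) = 2*D/(-2 + p))
(-570 + l(2*(-1), -3)) - 2404 = (-570 + 2*(-3)/(-2 + 2*(-1))) - 2404 = (-570 + 2*(-3)/(-2 - 2)) - 2404 = (-570 + 2*(-3)/(-4)) - 2404 = (-570 + 2*(-3)*(-¼)) - 2404 = (-570 + 3/2) - 2404 = -1137/2 - 2404 = -5945/2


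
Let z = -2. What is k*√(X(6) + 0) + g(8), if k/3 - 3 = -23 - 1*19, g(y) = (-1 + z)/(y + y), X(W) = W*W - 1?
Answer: -3/16 - 117*√35 ≈ -692.37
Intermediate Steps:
X(W) = -1 + W² (X(W) = W² - 1 = -1 + W²)
g(y) = -3/(2*y) (g(y) = (-1 - 2)/(y + y) = -3*1/(2*y) = -3/(2*y))
k = -117 (k = 9 + 3*(-23 - 1*19) = 9 + 3*(-23 - 19) = 9 + 3*(-42) = 9 - 126 = -117)
k*√(X(6) + 0) + g(8) = -117*√((-1 + 6²) + 0) - 3/2/8 = -117*√((-1 + 36) + 0) - 3/2*⅛ = -117*√(35 + 0) - 3/16 = -117*√35 - 3/16 = -3/16 - 117*√35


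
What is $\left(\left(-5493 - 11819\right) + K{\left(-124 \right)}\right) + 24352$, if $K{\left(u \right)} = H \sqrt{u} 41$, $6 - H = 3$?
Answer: $7040 + 246 i \sqrt{31} \approx 7040.0 + 1369.7 i$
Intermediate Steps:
$H = 3$ ($H = 6 - 3 = 3$)
$K{\left(u \right)} = 123 \sqrt{u}$ ($K{\left(u \right)} = 3 \sqrt{u} 41 = 123 \sqrt{u}$)
$\left(\left(-5493 - 11819\right) + K{\left(-124 \right)}\right) + 24352 = \left(\left(-5493 - 11819\right) + 123 \sqrt{-124}\right) + 24352 = \left(-17312 + 123 \cdot 2 i \sqrt{31}\right) + 24352 = \left(-17312 + 246 i \sqrt{31}\right) + 24352 = 7040 + 246 i \sqrt{31}$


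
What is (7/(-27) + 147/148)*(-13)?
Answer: -38129/3996 ≈ -9.5418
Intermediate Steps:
(7/(-27) + 147/148)*(-13) = (7*(-1/27) + 147*(1/148))*(-13) = (-7/27 + 147/148)*(-13) = (2933/3996)*(-13) = -38129/3996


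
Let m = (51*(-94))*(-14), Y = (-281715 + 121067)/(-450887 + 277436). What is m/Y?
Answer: 2910334329/40162 ≈ 72465.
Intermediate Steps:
Y = 160648/173451 (Y = -160648/(-173451) = -160648*(-1/173451) = 160648/173451 ≈ 0.92619)
m = 67116 (m = -4794*(-14) = 67116)
m/Y = 67116/(160648/173451) = 67116*(173451/160648) = 2910334329/40162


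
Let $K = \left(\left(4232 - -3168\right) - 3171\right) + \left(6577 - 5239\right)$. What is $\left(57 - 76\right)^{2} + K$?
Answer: $5928$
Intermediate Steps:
$K = 5567$ ($K = \left(\left(4232 + 3168\right) - 3171\right) + 1338 = \left(7400 - 3171\right) + 1338 = 4229 + 1338 = 5567$)
$\left(57 - 76\right)^{2} + K = \left(57 - 76\right)^{2} + 5567 = \left(-19\right)^{2} + 5567 = 361 + 5567 = 5928$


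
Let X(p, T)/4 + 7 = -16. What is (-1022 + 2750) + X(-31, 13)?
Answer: 1636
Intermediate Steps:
X(p, T) = -92 (X(p, T) = -28 + 4*(-16) = -28 - 64 = -92)
(-1022 + 2750) + X(-31, 13) = (-1022 + 2750) - 92 = 1728 - 92 = 1636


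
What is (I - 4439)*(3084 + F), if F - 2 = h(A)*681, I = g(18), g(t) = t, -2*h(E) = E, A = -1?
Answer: -30297113/2 ≈ -1.5149e+7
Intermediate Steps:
h(E) = -E/2
I = 18
F = 685/2 (F = 2 - 1/2*(-1)*681 = 2 + (1/2)*681 = 2 + 681/2 = 685/2 ≈ 342.50)
(I - 4439)*(3084 + F) = (18 - 4439)*(3084 + 685/2) = -4421*6853/2 = -30297113/2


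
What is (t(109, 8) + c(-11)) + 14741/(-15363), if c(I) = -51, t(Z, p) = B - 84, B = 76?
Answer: -921158/15363 ≈ -59.960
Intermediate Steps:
t(Z, p) = -8 (t(Z, p) = 76 - 84 = -8)
(t(109, 8) + c(-11)) + 14741/(-15363) = (-8 - 51) + 14741/(-15363) = -59 + 14741*(-1/15363) = -59 - 14741/15363 = -921158/15363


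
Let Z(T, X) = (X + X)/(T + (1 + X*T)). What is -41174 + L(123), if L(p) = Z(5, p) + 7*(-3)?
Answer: -8527283/207 ≈ -41195.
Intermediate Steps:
Z(T, X) = 2*X/(1 + T + T*X) (Z(T, X) = (2*X)/(T + (1 + T*X)) = (2*X)/(1 + T + T*X) = 2*X/(1 + T + T*X))
L(p) = -21 + 2*p/(6 + 5*p) (L(p) = 2*p/(1 + 5 + 5*p) + 7*(-3) = 2*p/(6 + 5*p) - 21 = -21 + 2*p/(6 + 5*p))
-41174 + L(123) = -41174 + (-126 - 103*123)/(6 + 5*123) = -41174 + (-126 - 12669)/(6 + 615) = -41174 - 12795/621 = -41174 + (1/621)*(-12795) = -41174 - 4265/207 = -8527283/207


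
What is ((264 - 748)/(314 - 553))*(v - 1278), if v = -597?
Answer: -907500/239 ≈ -3797.1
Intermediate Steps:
((264 - 748)/(314 - 553))*(v - 1278) = ((264 - 748)/(314 - 553))*(-597 - 1278) = -484/(-239)*(-1875) = -484*(-1/239)*(-1875) = (484/239)*(-1875) = -907500/239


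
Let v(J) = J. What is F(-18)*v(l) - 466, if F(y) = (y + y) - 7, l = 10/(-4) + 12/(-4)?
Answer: -459/2 ≈ -229.50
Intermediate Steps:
l = -11/2 (l = 10*(-¼) + 12*(-¼) = -5/2 - 3 = -11/2 ≈ -5.5000)
F(y) = -7 + 2*y (F(y) = 2*y - 7 = -7 + 2*y)
F(-18)*v(l) - 466 = (-7 + 2*(-18))*(-11/2) - 466 = (-7 - 36)*(-11/2) - 466 = -43*(-11/2) - 466 = 473/2 - 466 = -459/2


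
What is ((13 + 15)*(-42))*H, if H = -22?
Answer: 25872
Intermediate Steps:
((13 + 15)*(-42))*H = ((13 + 15)*(-42))*(-22) = (28*(-42))*(-22) = -1176*(-22) = 25872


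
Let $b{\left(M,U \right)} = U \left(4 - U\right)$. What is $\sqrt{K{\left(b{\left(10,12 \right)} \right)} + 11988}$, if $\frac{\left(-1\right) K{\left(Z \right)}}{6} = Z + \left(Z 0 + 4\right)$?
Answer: $2 \sqrt{3135} \approx 111.98$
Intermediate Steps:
$K{\left(Z \right)} = -24 - 6 Z$ ($K{\left(Z \right)} = - 6 \left(Z + \left(Z 0 + 4\right)\right) = - 6 \left(Z + \left(0 + 4\right)\right) = - 6 \left(Z + 4\right) = - 6 \left(4 + Z\right) = -24 - 6 Z$)
$\sqrt{K{\left(b{\left(10,12 \right)} \right)} + 11988} = \sqrt{\left(-24 - 6 \cdot 12 \left(4 - 12\right)\right) + 11988} = \sqrt{\left(-24 - 6 \cdot 12 \left(-8\right)\right) + 11988} = \sqrt{\left(-24 - -576\right) + 11988} = \sqrt{\left(-24 + 576\right) + 11988} = \sqrt{552 + 11988} = \sqrt{12540} = 2 \sqrt{3135}$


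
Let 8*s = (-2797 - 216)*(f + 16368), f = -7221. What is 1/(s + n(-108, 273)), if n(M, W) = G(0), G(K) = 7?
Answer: -8/27559855 ≈ -2.9028e-7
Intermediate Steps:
n(M, W) = 7
s = -27559911/8 (s = ((-2797 - 216)*(-7221 + 16368))/8 = (-3013*9147)/8 = (⅛)*(-27559911) = -27559911/8 ≈ -3.4450e+6)
1/(s + n(-108, 273)) = 1/(-27559911/8 + 7) = 1/(-27559855/8) = -8/27559855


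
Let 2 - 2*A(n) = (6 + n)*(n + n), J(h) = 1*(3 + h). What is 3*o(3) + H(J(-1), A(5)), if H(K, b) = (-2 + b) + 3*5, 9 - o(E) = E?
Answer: -23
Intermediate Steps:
o(E) = 9 - E
J(h) = 3 + h
A(n) = 1 - n*(6 + n) (A(n) = 1 - (6 + n)*(n + n)/2 = 1 - (6 + n)*2*n/2 = 1 - n*(6 + n))
H(K, b) = 13 + b (H(K, b) = (-2 + b) + 15 = 13 + b)
3*o(3) + H(J(-1), A(5)) = 3*(9 - 1*3) + (13 + (1 - 1*5² - 6*5)) = 3*(9 - 3) + (13 + (1 - 1*25 - 30)) = 3*6 + (13 + (1 - 25 - 30)) = 18 + (13 - 54) = 18 - 41 = -23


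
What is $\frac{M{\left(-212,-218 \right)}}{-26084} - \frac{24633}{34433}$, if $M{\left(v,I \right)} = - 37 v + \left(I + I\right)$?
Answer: $- \frac{32057387}{32076799} \approx -0.99939$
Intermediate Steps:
$M{\left(v,I \right)} = - 37 v + 2 I$
$\frac{M{\left(-212,-218 \right)}}{-26084} - \frac{24633}{34433} = \frac{\left(-37\right) \left(-212\right) + 2 \left(-218\right)}{-26084} - \frac{24633}{34433} = \left(7844 - 436\right) \left(- \frac{1}{26084}\right) - \frac{3519}{4919} = 7408 \left(- \frac{1}{26084}\right) - \frac{3519}{4919} = - \frac{1852}{6521} - \frac{3519}{4919} = - \frac{32057387}{32076799}$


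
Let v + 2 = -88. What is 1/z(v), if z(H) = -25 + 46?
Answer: 1/21 ≈ 0.047619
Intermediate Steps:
v = -90 (v = -2 - 88 = -90)
z(H) = 21
1/z(v) = 1/21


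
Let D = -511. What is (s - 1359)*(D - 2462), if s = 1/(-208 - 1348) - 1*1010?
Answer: 10958968545/1556 ≈ 7.0430e+6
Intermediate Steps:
s = -1571561/1556 (s = 1/(-1556) - 1010 = -1/1556 - 1010 = -1571561/1556 ≈ -1010.0)
(s - 1359)*(D - 2462) = (-1571561/1556 - 1359)*(-511 - 2462) = -3686165/1556*(-2973) = 10958968545/1556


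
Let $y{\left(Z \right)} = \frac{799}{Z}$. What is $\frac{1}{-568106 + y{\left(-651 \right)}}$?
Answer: $- \frac{651}{369837805} \approx -1.7602 \cdot 10^{-6}$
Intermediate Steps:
$\frac{1}{-568106 + y{\left(-651 \right)}} = \frac{1}{-568106 + \frac{799}{-651}} = \frac{1}{-568106 + 799 \left(- \frac{1}{651}\right)} = \frac{1}{-568106 - \frac{799}{651}} = \frac{1}{- \frac{369837805}{651}} = - \frac{651}{369837805}$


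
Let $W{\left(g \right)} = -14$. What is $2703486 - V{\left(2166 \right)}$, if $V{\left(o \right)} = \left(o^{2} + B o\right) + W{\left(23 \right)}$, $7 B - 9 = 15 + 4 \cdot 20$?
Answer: $- \frac{14141656}{7} \approx -2.0202 \cdot 10^{6}$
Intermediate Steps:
$B = \frac{104}{7}$ ($B = \frac{9}{7} + \frac{15 + 4 \cdot 20}{7} = \frac{9}{7} + \frac{15 + 80}{7} = \frac{9}{7} + \frac{1}{7} \cdot 95 = \frac{9}{7} + \frac{95}{7} = \frac{104}{7} \approx 14.857$)
$V{\left(o \right)} = -14 + o^{2} + \frac{104 o}{7}$ ($V{\left(o \right)} = \left(o^{2} + \frac{104 o}{7}\right) - 14 = -14 + o^{2} + \frac{104 o}{7}$)
$2703486 - V{\left(2166 \right)} = 2703486 - \left(-14 + 2166^{2} + \frac{104}{7} \cdot 2166\right) = 2703486 - \left(-14 + 4691556 + \frac{225264}{7}\right) = 2703486 - \frac{33066058}{7} = - \frac{14141656}{7}$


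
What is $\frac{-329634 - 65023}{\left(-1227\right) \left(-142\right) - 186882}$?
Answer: $\frac{394657}{12648} \approx 31.203$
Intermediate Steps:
$\frac{-329634 - 65023}{\left(-1227\right) \left(-142\right) - 186882} = - \frac{394657}{174234 - 186882} = - \frac{394657}{-12648} = \left(-394657\right) \left(- \frac{1}{12648}\right) = \frac{394657}{12648}$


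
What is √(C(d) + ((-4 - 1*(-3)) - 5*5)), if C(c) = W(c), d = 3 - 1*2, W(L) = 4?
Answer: I*√22 ≈ 4.6904*I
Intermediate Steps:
d = 1 (d = 3 - 2 = 1)
C(c) = 4
√(C(d) + ((-4 - 1*(-3)) - 5*5)) = √(4 + ((-4 - 1*(-3)) - 5*5)) = √(4 + ((-4 + 3) - 25)) = √(4 + (-1 - 25)) = √(4 - 26) = √(-22) = I*√22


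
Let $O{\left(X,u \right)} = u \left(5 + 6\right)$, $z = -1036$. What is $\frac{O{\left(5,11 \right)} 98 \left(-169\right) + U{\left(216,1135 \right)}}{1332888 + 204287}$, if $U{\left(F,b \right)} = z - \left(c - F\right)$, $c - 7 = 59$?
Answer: $- \frac{2004888}{1537175} \approx -1.3043$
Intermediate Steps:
$c = 66$ ($c = 7 + 59 = 66$)
$O{\left(X,u \right)} = 11 u$ ($O{\left(X,u \right)} = u 11 = 11 u$)
$U{\left(F,b \right)} = -1102 + F$ ($U{\left(F,b \right)} = -1036 - \left(66 - F\right) = -1036 + \left(-66 + F\right) = -1102 + F$)
$\frac{O{\left(5,11 \right)} 98 \left(-169\right) + U{\left(216,1135 \right)}}{1332888 + 204287} = \frac{11 \cdot 11 \cdot 98 \left(-169\right) + \left(-1102 + 216\right)}{1332888 + 204287} = \frac{121 \cdot 98 \left(-169\right) - 886}{1537175} = \left(11858 \left(-169\right) - 886\right) \frac{1}{1537175} = \left(-2004002 - 886\right) \frac{1}{1537175} = \left(-2004888\right) \frac{1}{1537175} = - \frac{2004888}{1537175}$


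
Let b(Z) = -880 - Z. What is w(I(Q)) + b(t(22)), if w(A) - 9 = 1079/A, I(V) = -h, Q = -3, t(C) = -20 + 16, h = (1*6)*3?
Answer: -16685/18 ≈ -926.94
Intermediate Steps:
h = 18 (h = 6*3 = 18)
t(C) = -4
I(V) = -18 (I(V) = -1*18 = -18)
w(A) = 9 + 1079/A
w(I(Q)) + b(t(22)) = (9 + 1079/(-18)) + (-880 - 1*(-4)) = (9 + 1079*(-1/18)) + (-880 + 4) = (9 - 1079/18) - 876 = -917/18 - 876 = -16685/18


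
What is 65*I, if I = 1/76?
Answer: 65/76 ≈ 0.85526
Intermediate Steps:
I = 1/76 ≈ 0.013158
65*I = 65*(1/76) = 65/76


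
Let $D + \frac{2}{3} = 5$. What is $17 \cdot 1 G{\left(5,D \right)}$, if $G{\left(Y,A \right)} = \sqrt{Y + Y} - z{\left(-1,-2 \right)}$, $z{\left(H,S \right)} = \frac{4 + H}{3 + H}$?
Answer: $- \frac{51}{2} + 17 \sqrt{10} \approx 28.259$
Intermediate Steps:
$z{\left(H,S \right)} = \frac{4 + H}{3 + H}$
$D = \frac{13}{3}$ ($D = - \frac{2}{3} + 5 = \frac{13}{3} \approx 4.3333$)
$G{\left(Y,A \right)} = - \frac{3}{2} + \sqrt{2} \sqrt{Y}$ ($G{\left(Y,A \right)} = \sqrt{Y + Y} - \frac{4 - 1}{3 - 1} = \sqrt{2 Y} - \frac{1}{2} \cdot 3 = \sqrt{2} \sqrt{Y} - \frac{1}{2} \cdot 3 = \sqrt{2} \sqrt{Y} - \frac{3}{2} = - \frac{3}{2} + \sqrt{2} \sqrt{Y}$)
$17 \cdot 1 G{\left(5,D \right)} = 17 \cdot 1 \left(- \frac{3}{2} + \sqrt{2} \sqrt{5}\right) = 17 \cdot 1 \left(- \frac{3}{2} + \sqrt{10}\right) = 17 \left(- \frac{3}{2} + \sqrt{10}\right) = - \frac{51}{2} + 17 \sqrt{10}$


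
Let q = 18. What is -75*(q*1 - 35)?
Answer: 1275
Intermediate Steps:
-75*(q*1 - 35) = -75*(18*1 - 35) = -75*(18 - 35) = -75*(-17) = 1275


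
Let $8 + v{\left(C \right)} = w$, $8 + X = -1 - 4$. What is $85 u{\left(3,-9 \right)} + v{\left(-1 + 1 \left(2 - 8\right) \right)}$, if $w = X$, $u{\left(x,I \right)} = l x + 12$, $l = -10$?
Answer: $-1551$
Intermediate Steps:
$u{\left(x,I \right)} = 12 - 10 x$ ($u{\left(x,I \right)} = - 10 x + 12 = 12 - 10 x$)
$X = -13$ ($X = -8 - 5 = -13$)
$w = -13$
$v{\left(C \right)} = -21$ ($v{\left(C \right)} = -8 - 13 = -21$)
$85 u{\left(3,-9 \right)} + v{\left(-1 + 1 \left(2 - 8\right) \right)} = 85 \left(12 - 30\right) - 21 = 85 \left(-18\right) - 21 = -1530 - 21 = -1551$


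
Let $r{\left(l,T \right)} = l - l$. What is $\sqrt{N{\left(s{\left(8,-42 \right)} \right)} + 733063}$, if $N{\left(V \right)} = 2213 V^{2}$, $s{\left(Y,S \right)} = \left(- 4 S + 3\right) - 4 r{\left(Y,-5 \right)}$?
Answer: $2 \sqrt{16360849} \approx 8089.7$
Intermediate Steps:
$r{\left(l,T \right)} = 0$
$s{\left(Y,S \right)} = 3 - 4 S$ ($s{\left(Y,S \right)} = \left(- 4 S + 3\right) - 0 = \left(3 - 4 S\right) + 0 = 3 - 4 S$)
$\sqrt{N{\left(s{\left(8,-42 \right)} \right)} + 733063} = \sqrt{2213 \left(3 - -168\right)^{2} + 733063} = \sqrt{2213 \left(3 + 168\right)^{2} + 733063} = \sqrt{2213 \cdot 171^{2} + 733063} = \sqrt{2213 \cdot 29241 + 733063} = \sqrt{64710333 + 733063} = \sqrt{65443396} = 2 \sqrt{16360849}$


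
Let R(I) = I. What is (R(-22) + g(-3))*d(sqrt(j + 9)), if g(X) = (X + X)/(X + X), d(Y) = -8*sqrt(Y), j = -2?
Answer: 168*7**(1/4) ≈ 273.26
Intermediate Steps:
g(X) = 1 (g(X) = (2*X)/((2*X)) = (2*X)*(1/(2*X)) = 1)
(R(-22) + g(-3))*d(sqrt(j + 9)) = (-22 + 1)*(-8*(-2 + 9)**(1/4)) = -(-168)*sqrt(sqrt(7)) = -(-168)*7**(1/4) = 168*7**(1/4)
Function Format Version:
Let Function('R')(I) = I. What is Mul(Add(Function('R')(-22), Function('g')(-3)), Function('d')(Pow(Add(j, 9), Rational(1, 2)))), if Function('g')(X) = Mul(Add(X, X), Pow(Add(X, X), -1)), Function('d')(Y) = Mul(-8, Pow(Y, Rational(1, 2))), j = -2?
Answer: Mul(168, Pow(7, Rational(1, 4))) ≈ 273.26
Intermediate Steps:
Function('g')(X) = 1 (Function('g')(X) = Mul(Mul(2, X), Pow(Mul(2, X), -1)) = Mul(Mul(2, X), Mul(Rational(1, 2), Pow(X, -1))) = 1)
Mul(Add(Function('R')(-22), Function('g')(-3)), Function('d')(Pow(Add(j, 9), Rational(1, 2)))) = Mul(Add(-22, 1), Mul(-8, Pow(Pow(Add(-2, 9), Rational(1, 2)), Rational(1, 2)))) = Mul(-21, Mul(-8, Pow(Pow(7, Rational(1, 2)), Rational(1, 2)))) = Mul(-21, Mul(-8, Pow(7, Rational(1, 4)))) = Mul(168, Pow(7, Rational(1, 4)))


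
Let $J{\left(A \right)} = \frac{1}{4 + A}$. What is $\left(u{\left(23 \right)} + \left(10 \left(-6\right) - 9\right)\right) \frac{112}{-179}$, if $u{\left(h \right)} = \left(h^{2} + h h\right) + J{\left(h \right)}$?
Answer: $- \frac{2990848}{4833} \approx -618.84$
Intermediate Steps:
$u{\left(h \right)} = \frac{1}{4 + h} + 2 h^{2}$ ($u{\left(h \right)} = \left(h^{2} + h h\right) + \frac{1}{4 + h} = \left(h^{2} + h^{2}\right) + \frac{1}{4 + h} = 2 h^{2} + \frac{1}{4 + h} = \frac{1}{4 + h} + 2 h^{2}$)
$\left(u{\left(23 \right)} + \left(10 \left(-6\right) - 9\right)\right) \frac{112}{-179} = \left(\frac{1 + 2 \cdot 23^{2} \left(4 + 23\right)}{4 + 23} + \left(10 \left(-6\right) - 9\right)\right) \frac{112}{-179} = \left(\frac{1 + 2 \cdot 529 \cdot 27}{27} - 69\right) 112 \left(- \frac{1}{179}\right) = \left(\frac{1 + 28566}{27} - 69\right) \left(- \frac{112}{179}\right) = \left(\frac{1}{27} \cdot 28567 - 69\right) \left(- \frac{112}{179}\right) = \left(\frac{28567}{27} - 69\right) \left(- \frac{112}{179}\right) = \frac{26704}{27} \left(- \frac{112}{179}\right) = - \frac{2990848}{4833}$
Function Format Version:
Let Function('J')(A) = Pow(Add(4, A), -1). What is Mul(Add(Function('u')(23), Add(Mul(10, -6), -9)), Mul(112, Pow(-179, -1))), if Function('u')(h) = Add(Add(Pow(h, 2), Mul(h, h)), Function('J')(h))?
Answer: Rational(-2990848, 4833) ≈ -618.84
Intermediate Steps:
Function('u')(h) = Add(Pow(Add(4, h), -1), Mul(2, Pow(h, 2))) (Function('u')(h) = Add(Add(Pow(h, 2), Mul(h, h)), Pow(Add(4, h), -1)) = Add(Add(Pow(h, 2), Pow(h, 2)), Pow(Add(4, h), -1)) = Add(Mul(2, Pow(h, 2)), Pow(Add(4, h), -1)) = Add(Pow(Add(4, h), -1), Mul(2, Pow(h, 2))))
Mul(Add(Function('u')(23), Add(Mul(10, -6), -9)), Mul(112, Pow(-179, -1))) = Mul(Add(Mul(Pow(Add(4, 23), -1), Add(1, Mul(2, Pow(23, 2), Add(4, 23)))), Add(Mul(10, -6), -9)), Mul(112, Pow(-179, -1))) = Mul(Add(Mul(Pow(27, -1), Add(1, Mul(2, 529, 27))), Add(-60, -9)), Mul(112, Rational(-1, 179))) = Mul(Add(Mul(Rational(1, 27), Add(1, 28566)), -69), Rational(-112, 179)) = Mul(Add(Mul(Rational(1, 27), 28567), -69), Rational(-112, 179)) = Mul(Add(Rational(28567, 27), -69), Rational(-112, 179)) = Mul(Rational(26704, 27), Rational(-112, 179)) = Rational(-2990848, 4833)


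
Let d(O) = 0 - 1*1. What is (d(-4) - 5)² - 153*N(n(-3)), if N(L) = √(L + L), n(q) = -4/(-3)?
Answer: 36 - 102*√6 ≈ -213.85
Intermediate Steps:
n(q) = 4/3 (n(q) = -4*(-⅓) = 4/3)
d(O) = -1 (d(O) = 0 - 1 = -1)
N(L) = √2*√L (N(L) = √(2*L) = √2*√L)
(d(-4) - 5)² - 153*N(n(-3)) = (-1 - 5)² - 153*√2*√(4/3) = (-6)² - 153*√2*2*√3/3 = 36 - 102*√6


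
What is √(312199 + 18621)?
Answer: 2*√82705 ≈ 575.17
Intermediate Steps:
√(312199 + 18621) = √330820 = 2*√82705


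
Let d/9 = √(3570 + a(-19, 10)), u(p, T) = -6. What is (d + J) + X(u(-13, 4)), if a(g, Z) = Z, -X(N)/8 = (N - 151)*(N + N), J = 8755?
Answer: -6317 + 18*√895 ≈ -5778.5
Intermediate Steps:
X(N) = -16*N*(-151 + N) (X(N) = -8*(N - 151)*(N + N) = -8*(-151 + N)*2*N = -16*N*(-151 + N))
d = 18*√895 (d = 9*√(3570 + 10) = 9*√3580 = 9*(2*√895) = 18*√895 ≈ 538.50)
(d + J) + X(u(-13, 4)) = (18*√895 + 8755) + 16*(-6)*(151 - 1*(-6)) = (8755 + 18*√895) + 16*(-6)*(151 + 6) = (8755 + 18*√895) + 16*(-6)*157 = (8755 + 18*√895) - 15072 = -6317 + 18*√895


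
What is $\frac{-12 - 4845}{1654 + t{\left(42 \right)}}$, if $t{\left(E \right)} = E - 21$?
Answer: $- \frac{4857}{1675} \approx -2.8997$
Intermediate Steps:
$t{\left(E \right)} = -21 + E$ ($t{\left(E \right)} = E - 21 = -21 + E$)
$\frac{-12 - 4845}{1654 + t{\left(42 \right)}} = \frac{-12 - 4845}{1654 + \left(-21 + 42\right)} = - \frac{4857}{1654 + 21} = - \frac{4857}{1675}$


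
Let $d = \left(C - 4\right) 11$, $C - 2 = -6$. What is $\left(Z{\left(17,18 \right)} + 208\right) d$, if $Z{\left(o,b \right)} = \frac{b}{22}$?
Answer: $-18376$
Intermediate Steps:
$Z{\left(o,b \right)} = \frac{b}{22}$ ($Z{\left(o,b \right)} = b \frac{1}{22} = \frac{b}{22}$)
$C = -4$ ($C = 2 - 6 = -4$)
$d = -88$ ($d = \left(-4 - 4\right) 11 = \left(-8\right) 11 = -88$)
$\left(Z{\left(17,18 \right)} + 208\right) d = \left(\frac{1}{22} \cdot 18 + 208\right) \left(-88\right) = \left(\frac{9}{11} + 208\right) \left(-88\right) = \frac{2297}{11} \left(-88\right) = -18376$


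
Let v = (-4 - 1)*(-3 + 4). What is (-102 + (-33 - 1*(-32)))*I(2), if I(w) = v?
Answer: 515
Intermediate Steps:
v = -5 (v = -5*1 = -5)
I(w) = -5
(-102 + (-33 - 1*(-32)))*I(2) = (-102 + (-33 - 1*(-32)))*(-5) = (-102 + (-33 + 32))*(-5) = (-102 - 1)*(-5) = -103*(-5) = 515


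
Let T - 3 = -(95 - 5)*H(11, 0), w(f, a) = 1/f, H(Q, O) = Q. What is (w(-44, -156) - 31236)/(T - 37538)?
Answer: 274877/339020 ≈ 0.81080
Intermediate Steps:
T = -987 (T = 3 - (95 - 5)*11 = 3 - 90*11 = 3 - 1*990 = 3 - 990 = -987)
(w(-44, -156) - 31236)/(T - 37538) = (1/(-44) - 31236)/(-987 - 37538) = (-1/44 - 31236)/(-38525) = -1374385/44*(-1/38525) = 274877/339020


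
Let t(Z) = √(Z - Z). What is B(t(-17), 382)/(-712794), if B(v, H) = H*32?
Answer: -6112/356397 ≈ -0.017149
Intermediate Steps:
t(Z) = 0 (t(Z) = √0 = 0)
B(v, H) = 32*H
B(t(-17), 382)/(-712794) = (32*382)/(-712794) = 12224*(-1/712794) = -6112/356397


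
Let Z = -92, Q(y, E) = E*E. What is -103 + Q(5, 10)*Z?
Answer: -9303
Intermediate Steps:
Q(y, E) = E²
-103 + Q(5, 10)*Z = -103 + 10²*(-92) = -103 + 100*(-92) = -103 - 9200 = -9303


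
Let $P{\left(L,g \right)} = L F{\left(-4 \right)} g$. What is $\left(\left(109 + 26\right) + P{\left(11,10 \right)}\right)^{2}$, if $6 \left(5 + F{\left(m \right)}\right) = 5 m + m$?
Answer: $731025$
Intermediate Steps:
$F{\left(m \right)} = -5 + m$ ($F{\left(m \right)} = -5 + \frac{5 m + m}{6} = -5 + \frac{6 m}{6} = -5 + m$)
$P{\left(L,g \right)} = - 9 L g$ ($P{\left(L,g \right)} = L \left(-5 - 4\right) g = L \left(-9\right) g = - 9 L g$)
$\left(\left(109 + 26\right) + P{\left(11,10 \right)}\right)^{2} = \left(\left(109 + 26\right) - 99 \cdot 10\right)^{2} = \left(135 - 990\right)^{2} = \left(-855\right)^{2} = 731025$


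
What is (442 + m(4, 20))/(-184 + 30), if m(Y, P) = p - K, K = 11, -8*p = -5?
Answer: -3453/1232 ≈ -2.8028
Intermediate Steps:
p = 5/8 (p = -⅛*(-5) = 5/8 ≈ 0.62500)
m(Y, P) = -83/8 (m(Y, P) = 5/8 - 1*11 = 5/8 - 11 = -83/8)
(442 + m(4, 20))/(-184 + 30) = (442 - 83/8)/(-184 + 30) = (3453/8)/(-154) = (3453/8)*(-1/154) = -3453/1232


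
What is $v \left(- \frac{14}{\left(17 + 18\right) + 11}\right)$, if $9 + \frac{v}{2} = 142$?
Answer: $- \frac{1862}{23} \approx -80.957$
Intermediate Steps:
$v = 266$ ($v = -18 + 2 \cdot 142 = -18 + 284 = 266$)
$v \left(- \frac{14}{\left(17 + 18\right) + 11}\right) = 266 \left(- \frac{14}{\left(17 + 18\right) + 11}\right) = 266 \left(- \frac{14}{35 + 11}\right) = 266 \left(- \frac{14}{46}\right) = 266 \left(\left(-14\right) \frac{1}{46}\right) = 266 \left(- \frac{7}{23}\right) = - \frac{1862}{23}$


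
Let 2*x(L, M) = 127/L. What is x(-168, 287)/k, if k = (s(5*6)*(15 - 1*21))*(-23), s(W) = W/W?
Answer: -127/46368 ≈ -0.0027390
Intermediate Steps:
x(L, M) = 127/(2*L) (x(L, M) = (127/L)/2 = 127/(2*L))
s(W) = 1
k = 138 (k = (1*(15 - 1*21))*(-23) = (1*(15 - 21))*(-23) = (1*(-6))*(-23) = -6*(-23) = 138)
x(-168, 287)/k = ((127/2)/(-168))/138 = ((127/2)*(-1/168))*(1/138) = -127/336*1/138 = -127/46368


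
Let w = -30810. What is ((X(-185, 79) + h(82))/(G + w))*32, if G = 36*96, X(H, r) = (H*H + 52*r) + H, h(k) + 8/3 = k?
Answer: -1834912/41031 ≈ -44.720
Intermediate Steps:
h(k) = -8/3 + k
X(H, r) = H + H² + 52*r (X(H, r) = (H² + 52*r) + H = H + H² + 52*r)
G = 3456
((X(-185, 79) + h(82))/(G + w))*32 = (((-185 + (-185)² + 52*79) + (-8/3 + 82))/(3456 - 30810))*32 = (((-185 + 34225 + 4108) + 238/3)/(-27354))*32 = ((38148 + 238/3)*(-1/27354))*32 = ((114682/3)*(-1/27354))*32 = -57341/41031*32 = -1834912/41031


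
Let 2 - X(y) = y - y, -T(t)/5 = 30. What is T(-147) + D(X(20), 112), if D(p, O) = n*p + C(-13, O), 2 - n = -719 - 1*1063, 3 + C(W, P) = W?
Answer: 3402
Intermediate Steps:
T(t) = -150 (T(t) = -5*30 = -150)
C(W, P) = -3 + W
n = 1784 (n = 2 - (-719 - 1*1063) = 2 - (-719 - 1063) = 2 - 1*(-1782) = 2 + 1782 = 1784)
X(y) = 2 (X(y) = 2 - (y - y) = 2 - 1*0 = 2 + 0 = 2)
D(p, O) = -16 + 1784*p (D(p, O) = 1784*p + (-3 - 13) = 1784*p - 16 = -16 + 1784*p)
T(-147) + D(X(20), 112) = -150 + (-16 + 1784*2) = -150 + (-16 + 3568) = -150 + 3552 = 3402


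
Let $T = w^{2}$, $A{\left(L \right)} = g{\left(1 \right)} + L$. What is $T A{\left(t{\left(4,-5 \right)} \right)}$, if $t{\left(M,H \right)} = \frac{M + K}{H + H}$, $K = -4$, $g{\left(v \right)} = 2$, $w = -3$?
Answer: $18$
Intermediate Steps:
$t{\left(M,H \right)} = \frac{-4 + M}{2 H}$ ($t{\left(M,H \right)} = \frac{M - 4}{H + H} = \frac{-4 + M}{2 H}$)
$A{\left(L \right)} = 2 + L$
$T = 9$ ($T = \left(-3\right)^{2} = 9$)
$T A{\left(t{\left(4,-5 \right)} \right)} = 9 \left(2 + \frac{-4 + 4}{2 \left(-5\right)}\right) = 9 \left(2 + \frac{1}{2} \left(- \frac{1}{5}\right) 0\right) = 9 \left(2 + 0\right) = 9 \cdot 2 = 18$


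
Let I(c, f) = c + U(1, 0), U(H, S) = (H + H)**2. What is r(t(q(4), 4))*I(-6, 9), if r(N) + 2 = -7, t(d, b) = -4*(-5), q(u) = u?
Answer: 18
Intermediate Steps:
t(d, b) = 20
U(H, S) = 4*H**2 (U(H, S) = (2*H)**2 = 4*H**2)
r(N) = -9 (r(N) = -2 - 7 = -9)
I(c, f) = 4 + c (I(c, f) = c + 4*1**2 = c + 4*1 = c + 4 = 4 + c)
r(t(q(4), 4))*I(-6, 9) = -9*(4 - 6) = -9*(-2) = 18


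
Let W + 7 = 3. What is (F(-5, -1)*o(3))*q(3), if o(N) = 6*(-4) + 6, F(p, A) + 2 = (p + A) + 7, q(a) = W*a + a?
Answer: -162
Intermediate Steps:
W = -4 (W = -7 + 3 = -4)
q(a) = -3*a (q(a) = -4*a + a = -3*a)
F(p, A) = 5 + A + p (F(p, A) = -2 + ((p + A) + 7) = -2 + ((A + p) + 7) = -2 + (7 + A + p) = 5 + A + p)
o(N) = -18 (o(N) = -24 + 6 = -18)
(F(-5, -1)*o(3))*q(3) = ((5 - 1 - 5)*(-18))*(-3*3) = -1*(-18)*(-9) = 18*(-9) = -162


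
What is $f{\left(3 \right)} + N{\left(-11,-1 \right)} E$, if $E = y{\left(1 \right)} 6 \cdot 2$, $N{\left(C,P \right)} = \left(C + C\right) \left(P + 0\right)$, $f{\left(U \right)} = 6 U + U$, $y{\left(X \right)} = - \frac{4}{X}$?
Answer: $-1035$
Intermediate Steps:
$f{\left(U \right)} = 7 U$
$N{\left(C,P \right)} = 2 C P$
$E = -48$ ($E = - \frac{4}{1} \cdot 6 \cdot 2 = \left(-4\right) 1 \cdot 6 \cdot 2 = \left(-4\right) 6 \cdot 2 = \left(-24\right) 2 = -48$)
$f{\left(3 \right)} + N{\left(-11,-1 \right)} E = 7 \cdot 3 + 2 \left(-11\right) \left(-1\right) \left(-48\right) = 21 + 22 \left(-48\right) = 21 - 1056 = -1035$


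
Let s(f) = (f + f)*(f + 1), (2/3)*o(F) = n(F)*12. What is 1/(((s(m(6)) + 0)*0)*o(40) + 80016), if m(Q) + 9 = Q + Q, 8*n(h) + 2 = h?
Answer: 1/80016 ≈ 1.2498e-5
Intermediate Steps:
n(h) = -¼ + h/8
m(Q) = -9 + 2*Q (m(Q) = -9 + (Q + Q) = -9 + 2*Q)
o(F) = -9/2 + 9*F/4 (o(F) = 3*((-¼ + F/8)*12)/2 = 3*(-3 + 3*F/2)/2 = -9/2 + 9*F/4)
s(f) = 2*f*(1 + f) (s(f) = (2*f)*(1 + f) = 2*f*(1 + f))
1/(((s(m(6)) + 0)*0)*o(40) + 80016) = 1/(((2*(-9 + 2*6)*(1 + (-9 + 2*6)) + 0)*0)*(-9/2 + (9/4)*40) + 80016) = 1/(((2*(-9 + 12)*(1 + (-9 + 12)) + 0)*0)*(-9/2 + 90) + 80016) = 1/(((2*3*(1 + 3) + 0)*0)*(171/2) + 80016) = 1/(((2*3*4 + 0)*0)*(171/2) + 80016) = 1/(((24 + 0)*0)*(171/2) + 80016) = 1/((24*0)*(171/2) + 80016) = 1/(0*(171/2) + 80016) = 1/(0 + 80016) = 1/80016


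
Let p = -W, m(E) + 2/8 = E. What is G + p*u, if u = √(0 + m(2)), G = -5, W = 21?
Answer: -5 - 21*√7/2 ≈ -32.780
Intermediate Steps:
m(E) = -¼ + E
p = -21 (p = -1*21 = -21)
u = √7/2 (u = √(0 + (-¼ + 2)) = √(0 + 7/4) = √(7/4) = √7/2 ≈ 1.3229)
G + p*u = -5 - 21*√7/2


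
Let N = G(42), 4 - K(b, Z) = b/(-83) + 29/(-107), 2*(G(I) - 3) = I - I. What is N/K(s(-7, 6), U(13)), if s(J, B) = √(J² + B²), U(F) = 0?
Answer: 336865211/479262532 - 950267*√85/479262532 ≈ 0.68460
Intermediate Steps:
s(J, B) = √(B² + J²)
G(I) = 3 (G(I) = 3 + (I - I)/2 = 3 + (½)*0 = 3 + 0 = 3)
K(b, Z) = 457/107 + b/83 (K(b, Z) = 4 - (b/(-83) + 29/(-107)) = 4 - (b*(-1/83) + 29*(-1/107)) = 4 - (-b/83 - 29/107) = 4 - (-29/107 - b/83) = 4 + (29/107 + b/83) = 457/107 + b/83)
N = 3
N/K(s(-7, 6), U(13)) = 3/(457/107 + √(6² + (-7)²)/83) = 3/(457/107 + √(36 + 49)/83) = 3/(457/107 + √85/83)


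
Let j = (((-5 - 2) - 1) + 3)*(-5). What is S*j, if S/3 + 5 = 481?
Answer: 35700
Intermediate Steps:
S = 1428 (S = -15 + 3*481 = -15 + 1443 = 1428)
j = 25 (j = ((-7 - 1) + 3)*(-5) = (-8 + 3)*(-5) = -5*(-5) = 25)
S*j = 1428*25 = 35700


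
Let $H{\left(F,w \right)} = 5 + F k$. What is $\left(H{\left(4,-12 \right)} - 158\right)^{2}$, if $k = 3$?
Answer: $19881$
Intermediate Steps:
$H{\left(F,w \right)} = 5 + 3 F$ ($H{\left(F,w \right)} = 5 + F 3 = 5 + 3 F$)
$\left(H{\left(4,-12 \right)} - 158\right)^{2} = \left(\left(5 + 3 \cdot 4\right) - 158\right)^{2} = \left(\left(5 + 12\right) - 158\right)^{2} = \left(17 - 158\right)^{2} = \left(-141\right)^{2} = 19881$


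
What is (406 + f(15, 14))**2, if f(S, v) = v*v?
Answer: 362404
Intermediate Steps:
f(S, v) = v**2
(406 + f(15, 14))**2 = (406 + 14**2)**2 = (406 + 196)**2 = 602**2 = 362404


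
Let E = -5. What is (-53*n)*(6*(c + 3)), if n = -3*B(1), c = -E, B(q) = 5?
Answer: 38160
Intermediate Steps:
c = 5 (c = -1*(-5) = 5)
n = -15 (n = -3*5 = -15)
(-53*n)*(6*(c + 3)) = (-53*(-15))*(6*(5 + 3)) = 795*(6*8) = 795*48 = 38160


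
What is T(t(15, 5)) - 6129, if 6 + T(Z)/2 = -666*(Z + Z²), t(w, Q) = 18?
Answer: -461685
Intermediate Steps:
T(Z) = -12 - 1332*Z - 1332*Z² (T(Z) = -12 + 2*(-666*(Z + Z²)) = -12 + 2*(-666*Z - 666*Z²) = -12 + (-1332*Z - 1332*Z²) = -12 - 1332*Z - 1332*Z²)
T(t(15, 5)) - 6129 = (-12 - 1332*18 - 1332*18²) - 6129 = (-12 - 23976 - 1332*324) - 6129 = (-12 - 23976 - 431568) - 6129 = -455556 - 6129 = -461685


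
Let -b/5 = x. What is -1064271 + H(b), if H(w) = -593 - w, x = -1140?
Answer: -1070564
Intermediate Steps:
b = 5700 (b = -5*(-1140) = 5700)
-1064271 + H(b) = -1064271 + (-593 - 1*5700) = -1064271 + (-593 - 5700) = -1064271 - 6293 = -1070564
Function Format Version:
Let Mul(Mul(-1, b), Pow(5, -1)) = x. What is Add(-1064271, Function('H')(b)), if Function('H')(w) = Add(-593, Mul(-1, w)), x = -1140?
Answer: -1070564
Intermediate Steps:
b = 5700 (b = Mul(-5, -1140) = 5700)
Add(-1064271, Function('H')(b)) = Add(-1064271, Add(-593, Mul(-1, 5700))) = Add(-1064271, Add(-593, -5700)) = Add(-1064271, -6293) = -1070564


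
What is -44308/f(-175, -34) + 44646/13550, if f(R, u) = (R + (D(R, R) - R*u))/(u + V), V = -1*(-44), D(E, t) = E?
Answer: 31425019/426825 ≈ 73.625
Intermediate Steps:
V = 44
f(R, u) = (2*R - R*u)/(44 + u) (f(R, u) = (R + (R - R*u))/(u + 44) = (R + (R - R*u))/(44 + u) = (2*R - R*u)/(44 + u))
-44308/f(-175, -34) + 44646/13550 = -44308*(-(44 - 34)/(175*(2 - 1*(-34)))) + 44646/13550 = -44308*(-2/(35*(2 + 34))) + 44646*(1/13550) = -44308/((-175*⅒*36)) + 22323/6775 = -44308/(-630) + 22323/6775 = -44308*(-1/630) + 22323/6775 = 22154/315 + 22323/6775 = 31425019/426825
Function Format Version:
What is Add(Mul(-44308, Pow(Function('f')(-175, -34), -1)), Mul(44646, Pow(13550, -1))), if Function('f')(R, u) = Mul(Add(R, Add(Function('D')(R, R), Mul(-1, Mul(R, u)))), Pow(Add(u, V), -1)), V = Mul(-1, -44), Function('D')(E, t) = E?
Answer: Rational(31425019, 426825) ≈ 73.625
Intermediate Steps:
V = 44
Function('f')(R, u) = Mul(Pow(Add(44, u), -1), Add(Mul(2, R), Mul(-1, R, u))) (Function('f')(R, u) = Mul(Add(R, Add(R, Mul(-1, Mul(R, u)))), Pow(Add(u, 44), -1)) = Mul(Add(R, Add(R, Mul(-1, R, u))), Pow(Add(44, u), -1)) = Mul(Add(Mul(2, R), Mul(-1, R, u)), Pow(Add(44, u), -1)) = Mul(Pow(Add(44, u), -1), Add(Mul(2, R), Mul(-1, R, u))))
Add(Mul(-44308, Pow(Function('f')(-175, -34), -1)), Mul(44646, Pow(13550, -1))) = Add(Mul(-44308, Pow(Mul(-175, Pow(Add(44, -34), -1), Add(2, Mul(-1, -34))), -1)), Mul(44646, Pow(13550, -1))) = Add(Mul(-44308, Pow(Mul(-175, Pow(10, -1), Add(2, 34)), -1)), Mul(44646, Rational(1, 13550))) = Add(Mul(-44308, Pow(Mul(-175, Rational(1, 10), 36), -1)), Rational(22323, 6775)) = Add(Mul(-44308, Pow(-630, -1)), Rational(22323, 6775)) = Add(Mul(-44308, Rational(-1, 630)), Rational(22323, 6775)) = Add(Rational(22154, 315), Rational(22323, 6775)) = Rational(31425019, 426825)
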